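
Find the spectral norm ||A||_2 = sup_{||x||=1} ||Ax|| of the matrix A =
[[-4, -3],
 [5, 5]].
||A||_2 = sqrt((75 + sqrt(5525))/2) ≈ 8.6409 (= sqrt(largest eigenvalue of A^T A))

||A||_2 = sigma_max(A) = sqrt(lambda_max(A^T A)). Form the symmetric matrix M = A^T A =
[[41, 37],
 [37, 34]].
Its characteristic polynomial (trace, determinant of M give the coefficients) is
  p(λ) = det(λ I - M) = λ^2 - 75λ + 25.
For λ^2 - 75λ + 25 the discriminant is 5525. It is nonnegative but not a perfect square, so the roots are real and irrational: λ = (75 ± sqrt(5525))/2 ≈ 74.6652, 0.3348.
So the eigenvalues of A^T A are ≈ 0.3348, 74.6652 (all ≥ 0, as they must be for A^T A). The largest is λ_max = (75 + sqrt(5525))/2 ≈ 74.6652, hence ||A||_2 = sqrt(λ_max) = sqrt((75 + sqrt(5525))/2) ≈ 8.6409.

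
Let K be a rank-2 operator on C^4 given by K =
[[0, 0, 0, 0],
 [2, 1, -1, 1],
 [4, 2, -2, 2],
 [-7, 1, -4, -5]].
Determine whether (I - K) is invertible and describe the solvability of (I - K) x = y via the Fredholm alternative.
(I - K) is invertible (det(I - K) = 19 ≠ 0), so for every y in C^4 the equation (I - K) x = y has a unique solution.

K has rank 2 and factors as K = U V^T = u1 v1^T + u2 v2^T with u1 = (0, 1, 2, 1), v1 = (2, 1, -1, 1), u2 = (0, 0, 0, 3), v2 = (-3, 0, -1, -2) (multiplying out reproduces the displayed K). The nonzero eigenvalues of U V^T coincide with those of the 2 x 2 matrix G = V^T U = [[v1·u1, v1·u2], [v2·u1, v2·u2]] = [[0, 3], [-4, -6]], and by the Sylvester determinant identity det(I_4 - U V^T) = det(I_2 - V^T U) = det([[1, -3], [4, 7]]) = (1)(7) - (-3)(4) = 19. (Direct check: I - K =
[[1, 0, 0, 0],
 [-2, 0, 1, -1],
 [-4, -2, 3, -2],
 [7, -1, 4, 6]]
has determinant 19.) The finite-dimensional Fredholm alternative says: either (I - K) is invertible, or ker(I - K) ≠ {0} and then range(I - K) = ker((I - K)^*)^⊥, with dim ker(I - K) = dim ker((I - K)^*). Since det(I - K) ≠ 0, 1 is not an eigenvalue of K and ker(I - K) = {0}, so we are in the first case: for every y there is a unique x = (I - K)^(-1) y. (Explicitly, by the Woodbury identity, (I - U V^T)^(-1) = I + U (I_2 - G)^(-1) V^T.)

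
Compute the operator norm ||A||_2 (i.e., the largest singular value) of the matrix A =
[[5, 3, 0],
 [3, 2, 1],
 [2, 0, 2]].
||A||_2 ≈ 7.1433 (= sqrt(largest eigenvalue of A^T A))

||A||_2 = sigma_max(A) = sqrt(lambda_max(A^T A)). Form the symmetric matrix M = A^T A =
[[38, 21, 7],
 [21, 13, 2],
 [7, 2, 5]].
Its characteristic polynomial (trace, sum of principal 2x2 minors, determinant of M give the coefficients) is
  p(λ) = det(λ I - M) = λ^3 - 56λ^2 + 255λ - 64.
No integer candidate from the rational root theorem (±divisors of 64) is a root, so the roots are irrational. The cubic discriminant is Δ = 108975172 > 0, so there are three distinct real roots. p(0) = -64 and p(1) = 136 have opposite signs, so a root lies in (0, 1); Newton's method refines it to λ ≈ 0.2665. p(4) = 124 and p(5) = -64 have opposite signs, so a root lies in (4, 5); Newton's method refines it to λ ≈ 4.7062. p(51) = -64 and p(52) = 2380 have opposite signs, so a root lies in (51, 52); Newton's method refines it to λ ≈ 51.0272. Check (Vieta): the three roots sum to 56, matching tr M = 56.
So the eigenvalues of A^T A are ≈ 0.2665, 4.7062, 51.0272 (all ≥ 0, as they must be for A^T A). The largest is λ_max ≈ 51.0272, hence ||A||_2 = sqrt(λ_max) ≈ 7.1433.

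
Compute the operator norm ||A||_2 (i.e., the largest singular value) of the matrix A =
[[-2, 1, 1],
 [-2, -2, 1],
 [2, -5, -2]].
||A||_2 ≈ 6.0983 (= sqrt(largest eigenvalue of A^T A))

||A||_2 = sigma_max(A) = sqrt(lambda_max(A^T A)). Form the symmetric matrix M = A^T A =
[[12, -8, -8],
 [-8, 30, 9],
 [-8, 9, 6]].
Its characteristic polynomial (trace, sum of principal 2x2 minors, determinant of M give the coefficients) is
  p(λ) = det(λ I - M) = λ^3 - 48λ^2 + 403λ - 36.
No integer candidate from the rational root theorem (±divisors of 36) is a root, so the roots are irrational. The cubic discriminant is Δ = 108961700 > 0, so there are three distinct real roots. p(0) = -36 and p(1) = 320 have opposite signs, so a root lies in (0, 1); Newton's method refines it to λ ≈ 0.0903. p(10) = 194 and p(11) = -80 have opposite signs, so a root lies in (10, 11); Newton's method refines it to λ ≈ 10.72. p(37) = -184 and p(38) = 838 have opposite signs, so a root lies in (37, 38); Newton's method refines it to λ ≈ 37.1897. Check (Vieta): the three roots sum to 48, matching tr M = 48.
So the eigenvalues of A^T A are ≈ 0.0903, 10.72, 37.1897 (all ≥ 0, as they must be for A^T A). The largest is λ_max ≈ 37.1897, hence ||A||_2 = sqrt(λ_max) ≈ 6.0983.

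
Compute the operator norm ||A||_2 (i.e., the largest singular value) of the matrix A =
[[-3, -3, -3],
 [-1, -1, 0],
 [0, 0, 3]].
||A||_2 = sqrt((38 + sqrt(652))/2) ≈ 5.6362 (= sqrt(largest eigenvalue of A^T A))

||A||_2 = sigma_max(A) = sqrt(lambda_max(A^T A)). Form the symmetric matrix M = A^T A =
[[10, 10, 9],
 [10, 10, 9],
 [9, 9, 18]].
Its characteristic polynomial (trace, sum of principal 2x2 minors, determinant of M give the coefficients) is
  p(λ) = det(λ I - M) = λ^3 - 38λ^2 + 198λ.
The constant term is 0, so λ = 0 is a root. Dividing out λ leaves p(λ) = λ(λ^2 - 38λ + 198). For λ^2 - 38λ + 198 the discriminant is 652. It is nonnegative but not a perfect square, so the roots are real and irrational: λ = (38 ± sqrt(652))/2 ≈ 31.7671, 6.2329.
So the eigenvalues of A^T A are ≈ 0, 6.2329, 31.7671 (all ≥ 0, as they must be for A^T A). The largest is λ_max = (38 + sqrt(652))/2 ≈ 31.7671, hence ||A||_2 = sqrt(λ_max) = sqrt((38 + sqrt(652))/2) ≈ 5.6362.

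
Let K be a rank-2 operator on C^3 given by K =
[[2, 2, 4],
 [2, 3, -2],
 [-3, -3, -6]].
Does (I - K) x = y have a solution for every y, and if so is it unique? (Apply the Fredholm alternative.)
(I - K) is invertible (det(I - K) = -20 ≠ 0), so for every y in C^3 the equation (I - K) x = y has a unique solution.

K has rank 2 and factors as K = U V^T = u1 v1^T + u2 v2^T with u1 = (-2, 0, 3), v1 = (-1, -1, -2), u2 = (0, 1, 0), v2 = (2, 3, -2) (multiplying out reproduces the displayed K). The nonzero eigenvalues of U V^T coincide with those of the 2 x 2 matrix G = V^T U = [[v1·u1, v1·u2], [v2·u1, v2·u2]] = [[-4, -1], [-10, 3]], and by the Sylvester determinant identity det(I_3 - U V^T) = det(I_2 - V^T U) = det([[5, 1], [10, -2]]) = (5)(-2) - (1)(10) = -20. (Direct check: I - K =
[[-1, -2, -4],
 [-2, -2, 2],
 [3, 3, 7]]
has determinant -20.) The finite-dimensional Fredholm alternative says: either (I - K) is invertible, or ker(I - K) ≠ {0} and then range(I - K) = ker((I - K)^*)^⊥, with dim ker(I - K) = dim ker((I - K)^*). Since det(I - K) ≠ 0, 1 is not an eigenvalue of K and ker(I - K) = {0}, so we are in the first case: for every y there is a unique x = (I - K)^(-1) y. (Explicitly, by the Woodbury identity, (I - U V^T)^(-1) = I + U (I_2 - G)^(-1) V^T.)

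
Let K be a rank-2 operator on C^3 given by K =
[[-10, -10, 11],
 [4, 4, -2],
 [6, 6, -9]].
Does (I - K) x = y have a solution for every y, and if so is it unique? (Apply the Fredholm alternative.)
(I - K) is invertible (det(I - K) = 16 ≠ 0), so for every y in C^3 the equation (I - K) x = y has a unique solution.

K has rank 2 and factors as K = U V^T = u1 v1^T + u2 v2^T with u1 = (3, 0, -3), v1 = (-2, -2, 3), u2 = (-2, 2, 0), v2 = (2, 2, -1) (multiplying out reproduces the displayed K). The nonzero eigenvalues of U V^T coincide with those of the 2 x 2 matrix G = V^T U = [[v1·u1, v1·u2], [v2·u1, v2·u2]] = [[-15, 0], [9, 0]], and by the Sylvester determinant identity det(I_3 - U V^T) = det(I_2 - V^T U) = det([[16, 0], [-9, 1]]) = (16)(1) - (0)(-9) = 16. (Direct check: I - K =
[[11, 10, -11],
 [-4, -3, 2],
 [-6, -6, 10]]
has determinant 16.) The finite-dimensional Fredholm alternative says: either (I - K) is invertible, or ker(I - K) ≠ {0} and then range(I - K) = ker((I - K)^*)^⊥, with dim ker(I - K) = dim ker((I - K)^*). Since det(I - K) ≠ 0, 1 is not an eigenvalue of K and ker(I - K) = {0}, so we are in the first case: for every y there is a unique x = (I - K)^(-1) y. (Explicitly, by the Woodbury identity, (I - U V^T)^(-1) = I + U (I_2 - G)^(-1) V^T.)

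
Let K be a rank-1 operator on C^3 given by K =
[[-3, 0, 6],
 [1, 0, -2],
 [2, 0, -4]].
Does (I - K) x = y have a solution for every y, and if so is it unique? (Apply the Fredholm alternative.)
(I - K) is invertible (det(I - K) = 8 ≠ 0), so for every y in C^3 the equation (I - K) x = y has a unique solution.

K has rank 1, so it is an outer product K = u v^T: every row of K is a multiple of one row vector. Reading off the entries, u = (-3, 1, 2) and v = (1, 0, -2) (row i of K equals u_i·v^T). A rank-one matrix u v^T satisfies K u = u (v·u) and kills the (2)-dimensional subspace v^⊥, so its characteristic polynomial is lambda^2 (lambda - v·u) with v·u = tr K = -7. Hence the eigenvalues of I - K are 1 (multiplicity 2) and 1 - (-7) = 8, so det(I - K) = 8. (Direct check: I - K =
[[4, 0, -6],
 [-1, 1, 2],
 [-2, 0, 5]]
has determinant 8.) The finite-dimensional Fredholm alternative says: either (I - K) is invertible, or ker(I - K) ≠ {0} and then range(I - K) = ker((I - K)^*)^⊥, with dim ker(I - K) = dim ker((I - K)^*). Since det(I - K) ≠ 0, 1 is not an eigenvalue of K and ker(I - K) = {0}, so we are in the first case: for every y there is a unique x = (I - K)^(-1) y. Explicitly, by the Sherman–Morrison formula, (I - u v^T)^(-1) = I + u v^T/(1 - v·u), i.e. (I - K)^(-1) = I + K/(8).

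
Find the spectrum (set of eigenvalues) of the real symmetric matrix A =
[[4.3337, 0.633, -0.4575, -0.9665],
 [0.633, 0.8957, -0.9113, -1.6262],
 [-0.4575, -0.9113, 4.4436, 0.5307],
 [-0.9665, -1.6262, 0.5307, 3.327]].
sigma(A) ≈ {0, 3, 4, 6}

A is real symmetric, so its spectrum consists of real eigenvalues. Expanding the characteristic polynomial of the displayed matrix gives
  det(λ I - A) = p(λ) = λ^4 + (-13)λ^3 + (54)λ^2 + (-72.0021)λ + (0.0026).
Solving p(λ) = 0 yields eigenvalues ≈ 0, 3, 4, 6. (A is shown rounded to 4 decimals, so these recover the underlying integer eigenvalues to within that precision.)
Verification: the trace of A = 13 equals the sum of eigenvalues 13, and det(A) ≈ 0.0026 matches the eigenvalue product 0.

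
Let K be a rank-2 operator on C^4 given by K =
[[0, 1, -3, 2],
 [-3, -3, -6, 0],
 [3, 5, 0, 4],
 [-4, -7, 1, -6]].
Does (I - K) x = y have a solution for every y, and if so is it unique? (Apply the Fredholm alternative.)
(I - K) is invertible (det(I - K) = 74 ≠ 0), so for every y in C^4 the equation (I - K) x = y has a unique solution.

K has rank 2 and factors as K = U V^T = u1 v1^T + u2 v2^T with u1 = (1, 3, -1, 1), v1 = (-2, -3, -1, -2), u2 = (-2, -3, -1, 2), v2 = (-1, -2, 1, -2) (multiplying out reproduces the displayed K). The nonzero eigenvalues of U V^T coincide with those of the 2 x 2 matrix G = V^T U = [[v1·u1, v1·u2], [v2·u1, v2·u2]] = [[-12, 10], [-10, 3]], and by the Sylvester determinant identity det(I_4 - U V^T) = det(I_2 - V^T U) = det([[13, -10], [10, -2]]) = (13)(-2) - (-10)(10) = 74. (Direct check: I - K =
[[1, -1, 3, -2],
 [3, 4, 6, 0],
 [-3, -5, 1, -4],
 [4, 7, -1, 7]]
has determinant 74.) The finite-dimensional Fredholm alternative says: either (I - K) is invertible, or ker(I - K) ≠ {0} and then range(I - K) = ker((I - K)^*)^⊥, with dim ker(I - K) = dim ker((I - K)^*). Since det(I - K) ≠ 0, 1 is not an eigenvalue of K and ker(I - K) = {0}, so we are in the first case: for every y there is a unique x = (I - K)^(-1) y. (Explicitly, by the Woodbury identity, (I - U V^T)^(-1) = I + U (I_2 - G)^(-1) V^T.)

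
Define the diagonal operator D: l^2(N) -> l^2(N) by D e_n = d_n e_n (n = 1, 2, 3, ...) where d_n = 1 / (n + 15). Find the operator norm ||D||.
||D|| = 1/16 (attained at n = 1)

For D diagonal, ||D|| = sup_n |d_n| = sup_n 1/(n + 15). This is positive and strictly decreasing in n, so the supremum is attained at n = 1: d_1 = 1/(1 + 15) = 1/16. Hence ||D|| = 1/16.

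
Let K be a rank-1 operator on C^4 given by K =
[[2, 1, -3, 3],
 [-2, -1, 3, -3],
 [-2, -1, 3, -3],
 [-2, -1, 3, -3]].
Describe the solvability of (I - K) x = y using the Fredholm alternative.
(I - K) is singular (det(I - K) = 0, i.e. 1 ∈ sigma(K)). (I - K) x = y is solvable iff y ⊥ ker((I - K)^*) = span{(2, 1, -3, 3)}, i.e. iff 2y_1 + y_2 - 3y_3 + 3y_4 = 0. When solvable, the solutions are x = y + c·(1, -1, -1, -1), c arbitrary (ker(I - K) = span{(1, -1, -1, -1)}, dimension 1).

K has rank 1, so it is an outer product K = u v^T: every row of K is a multiple of one row vector. Reading off the entries, u = (1, -1, -1, -1) and v = (2, 1, -3, 3) (row i of K equals u_i·v^T). A rank-one matrix u v^T satisfies K u = u (v·u) and kills the (3)-dimensional subspace v^⊥, so its characteristic polynomial is lambda^3 (lambda - v·u) with v·u = tr K = 1. Hence the eigenvalues of I - K are 1 (multiplicity 3) and 1 - (1) = 0, so det(I - K) = 0. (Direct check: I - K =
[[-1, -1, 3, -3],
 [2, 2, -3, 3],
 [2, 1, -2, 3],
 [2, 1, -3, 4]]
has determinant 0.) So 1 is an eigenvalue of K and (I - K) is not invertible. The finite-dimensional Fredholm alternative says: either (I - K) is invertible, or ker(I - K) ≠ {0} and then range(I - K) = ker((I - K)^*)^⊥, with dim ker(I - K) = dim ker((I - K)^*). We are in the second case, so we need both kernels. Kernel of I - K: (I - K) u = u - u (v·u) = u - u = 0, so ker(I - K) = span{u} = span{(1, -1, -1, -1)} (it is exactly 1-dimensional because rank(I - K) = 3). Kernel of the adjoint: K is real, so (I - K)^* = I - K^T = I - v u^T, and (I - v u^T) v = v - v (u·v) = 0; hence ker((I - K)^*) = span{v} = span{(2, 1, -3, 3)}. Therefore (I - K) x = y is solvable iff <y, v> = 0, i.e. iff 2y_1 + y_2 - 3y_3 + 3y_4 = 0. When this holds, K y = u (v·y) = 0, so (I - K) y = y and x = y is a particular solution; the full solution set is the line x = y + c·u = y + c·(1, -1, -1, -1), c ∈ C.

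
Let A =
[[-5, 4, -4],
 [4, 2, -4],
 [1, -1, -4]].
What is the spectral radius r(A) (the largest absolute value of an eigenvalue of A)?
r(A) ≈ 5.6536

The eigenvalues of A are the roots of its characteristic polynomial. With M = A (coefficients from the trace, the sum of principal 2x2 minors, and det A):
  p(λ) = det(λ I - M) = λ^3 + 7λ^2 - 14λ - 132.
No integer candidate from the rational root theorem (±divisors of 132) is a root, so the roots are irrational. The cubic discriminant is Δ = -35916 < 0, so there is one real root and a complex-conjugate pair. p(4) = -12 and p(5) = 98 have opposite signs, so a root lies in (4, 5); Newton's method refines it to λ ≈ 4.1298. Dividing out (λ - (4.1298)) leaves approximately λ^2 + 11.1298λ + 31.9632. For λ^2 + 11.1298λ + 31.9632 the discriminant is -3.9812. It is negative, so the remaining roots are the complex-conjugate pair λ ≈ -5.5649 ± 0.9976i. Their product equals the constant term, so |λ|^2 ≈ 31.9632 and |λ| ≈ 5.6536.
Thus the eigenvalues (to 4 decimals) are 4.1298 (modulus 4.1298); -5.5649 ± 0.9976i (modulus 5.6536). The spectral radius is the largest modulus: r(A) ≈ 5.6536. (Cross-check: r(A) ≤ ||A||_2 ≈ 7.8047; equality holds whenever A is normal, though it can also hold for some non-normal A.)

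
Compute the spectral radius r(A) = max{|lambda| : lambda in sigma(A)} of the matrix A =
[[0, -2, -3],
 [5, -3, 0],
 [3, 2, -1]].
r(A) ≈ 4.4585

The eigenvalues of A are the roots of its characteristic polynomial. With M = A (coefficients from the trace, the sum of principal 2x2 minors, and det A):
  p(λ) = det(λ I - M) = λ^3 + 4λ^2 + 22λ + 67.
No integer candidate from the rational root theorem (±divisors of 67) is a root, so the roots are irrational. The cubic discriminant is Δ = -67075 < 0, so there is one real root and a complex-conjugate pair. p(-4) = -21 and p(-3) = 10 have opposite signs, so a root lies in (-4, -3); Newton's method refines it to λ ≈ -3.3705. Dividing out (λ - (-3.3705)) leaves approximately λ^2 + 0.6295λ + 19.8783. For λ^2 + 0.6295λ + 19.8783 the discriminant is -79.1169. It is negative, so the remaining roots are the complex-conjugate pair λ ≈ -0.3147 ± 4.4474i. Their product equals the constant term, so |λ|^2 ≈ 19.8783 and |λ| ≈ 4.4585.
Thus the eigenvalues (to 4 decimals) are -3.3705 (modulus 3.3705); -0.3147 ± 4.4474i (modulus 4.4585). The spectral radius is the largest modulus: r(A) ≈ 4.4585. (Cross-check: r(A) ≤ ||A||_2 ≈ 6.2084; equality holds whenever A is normal, though it can also hold for some non-normal A.)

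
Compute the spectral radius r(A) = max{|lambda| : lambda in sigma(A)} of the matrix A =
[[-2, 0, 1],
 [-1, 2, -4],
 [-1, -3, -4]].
r(A) ≈ 5.2223

The eigenvalues of A are the roots of its characteristic polynomial. With M = A (coefficients from the trace, the sum of principal 2x2 minors, and det A):
  p(λ) = det(λ I - M) = λ^3 + 4λ^2 - 15λ - 45.
No integer candidate from the rational root theorem (±divisors of 45) is a root, so the roots are irrational. The cubic discriminant is Δ = 22545 > 0, so there are three distinct real roots. p(-6) = -27 and p(-5) = 5 have opposite signs, so a root lies in (-6, -5); Newton's method refines it to λ ≈ -5.2223. p(-3) = 9 and p(-2) = -7 have opposite signs, so a root lies in (-3, -2); Newton's method refines it to λ ≈ -2.3873. p(3) = -27 and p(4) = 23 have opposite signs, so a root lies in (3, 4); Newton's method refines it to λ ≈ 3.6095. Check (Vieta): the three roots sum to -4, matching tr M = -4.
Thus the eigenvalues (to 4 decimals) are -5.2223 (modulus 5.2223); -2.3873 (modulus 2.3873); 3.6095 (modulus 3.6095). The spectral radius is the largest modulus: r(A) ≈ 5.2223. (Cross-check: r(A) ≤ ||A||_2 ≈ 5.9198; equality holds whenever A is normal, though it can also hold for some non-normal A.)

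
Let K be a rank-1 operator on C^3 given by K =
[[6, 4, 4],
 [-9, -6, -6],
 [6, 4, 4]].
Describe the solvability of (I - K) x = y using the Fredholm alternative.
(I - K) is invertible (det(I - K) = -3 ≠ 0), so for every y in C^3 the equation (I - K) x = y has a unique solution.

K has rank 1, so it is an outer product K = u v^T: every row of K is a multiple of one row vector. Reading off the entries, u = (-2, 3, -2) and v = (-3, -2, -2) (row i of K equals u_i·v^T). A rank-one matrix u v^T satisfies K u = u (v·u) and kills the (2)-dimensional subspace v^⊥, so its characteristic polynomial is lambda^2 (lambda - v·u) with v·u = tr K = 4. Hence the eigenvalues of I - K are 1 (multiplicity 2) and 1 - (4) = -3, so det(I - K) = -3. (Direct check: I - K =
[[-5, -4, -4],
 [9, 7, 6],
 [-6, -4, -3]]
has determinant -3.) The finite-dimensional Fredholm alternative says: either (I - K) is invertible, or ker(I - K) ≠ {0} and then range(I - K) = ker((I - K)^*)^⊥, with dim ker(I - K) = dim ker((I - K)^*). Since det(I - K) ≠ 0, 1 is not an eigenvalue of K and ker(I - K) = {0}, so we are in the first case: for every y there is a unique x = (I - K)^(-1) y. Explicitly, by the Sherman–Morrison formula, (I - u v^T)^(-1) = I + u v^T/(1 - v·u), i.e. (I - K)^(-1) = I + K/(-3).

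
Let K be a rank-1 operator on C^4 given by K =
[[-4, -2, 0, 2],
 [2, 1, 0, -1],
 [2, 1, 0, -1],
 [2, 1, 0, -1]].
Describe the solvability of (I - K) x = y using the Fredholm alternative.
(I - K) is invertible (det(I - K) = 5 ≠ 0), so for every y in C^4 the equation (I - K) x = y has a unique solution.

K has rank 1, so it is an outer product K = u v^T: every row of K is a multiple of one row vector. Reading off the entries, u = (2, -1, -1, -1) and v = (-2, -1, 0, 1) (row i of K equals u_i·v^T). A rank-one matrix u v^T satisfies K u = u (v·u) and kills the (3)-dimensional subspace v^⊥, so its characteristic polynomial is lambda^3 (lambda - v·u) with v·u = tr K = -4. Hence the eigenvalues of I - K are 1 (multiplicity 3) and 1 - (-4) = 5, so det(I - K) = 5. (Direct check: I - K =
[[5, 2, 0, -2],
 [-2, 0, 0, 1],
 [-2, -1, 1, 1],
 [-2, -1, 0, 2]]
has determinant 5.) The finite-dimensional Fredholm alternative says: either (I - K) is invertible, or ker(I - K) ≠ {0} and then range(I - K) = ker((I - K)^*)^⊥, with dim ker(I - K) = dim ker((I - K)^*). Since det(I - K) ≠ 0, 1 is not an eigenvalue of K and ker(I - K) = {0}, so we are in the first case: for every y there is a unique x = (I - K)^(-1) y. Explicitly, by the Sherman–Morrison formula, (I - u v^T)^(-1) = I + u v^T/(1 - v·u), i.e. (I - K)^(-1) = I + K/(5).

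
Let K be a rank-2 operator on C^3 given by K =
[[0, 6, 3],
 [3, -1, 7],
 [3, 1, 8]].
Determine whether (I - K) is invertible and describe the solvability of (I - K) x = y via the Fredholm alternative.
(I - K) is invertible (det(I - K) = -48 ≠ 0), so for every y in C^3 the equation (I - K) x = y has a unique solution.

K has rank 2 and factors as K = U V^T = u1 v1^T + u2 v2^T with u1 = (-3, -1, -2), v1 = (0, -2, -1), u2 = (0, -3, -3), v2 = (-1, 1, -2) (multiplying out reproduces the displayed K). The nonzero eigenvalues of U V^T coincide with those of the 2 x 2 matrix G = V^T U = [[v1·u1, v1·u2], [v2·u1, v2·u2]] = [[4, 9], [6, 3]], and by the Sylvester determinant identity det(I_3 - U V^T) = det(I_2 - V^T U) = det([[-3, -9], [-6, -2]]) = (-3)(-2) - (-9)(-6) = -48. (Direct check: I - K =
[[1, -6, -3],
 [-3, 2, -7],
 [-3, -1, -7]]
has determinant -48.) The finite-dimensional Fredholm alternative says: either (I - K) is invertible, or ker(I - K) ≠ {0} and then range(I - K) = ker((I - K)^*)^⊥, with dim ker(I - K) = dim ker((I - K)^*). Since det(I - K) ≠ 0, 1 is not an eigenvalue of K and ker(I - K) = {0}, so we are in the first case: for every y there is a unique x = (I - K)^(-1) y. (Explicitly, by the Woodbury identity, (I - U V^T)^(-1) = I + U (I_2 - G)^(-1) V^T.)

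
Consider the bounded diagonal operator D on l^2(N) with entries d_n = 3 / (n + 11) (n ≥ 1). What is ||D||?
||D|| = 1/4 (attained at n = 1)

For D diagonal, ||D|| = sup_n |d_n| = sup_n 3/(n + 11). This is positive and strictly decreasing in n, so the supremum is attained at n = 1: d_1 = 3/(1 + 11) = 1/4. Hence ||D|| = 1/4.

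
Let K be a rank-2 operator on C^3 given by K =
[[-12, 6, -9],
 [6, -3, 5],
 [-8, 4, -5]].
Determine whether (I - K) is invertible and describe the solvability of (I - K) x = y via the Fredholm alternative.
(I - K) is invertible (det(I - K) = 4 ≠ 0), so for every y in C^3 the equation (I - K) x = y has a unique solution.

K has rank 2 and factors as K = U V^T = u1 v1^T + u2 v2^T with u1 = (-3, 2, -1), v1 = (2, -1, 2), u2 = (-3, 1, -3), v2 = (2, -1, 1) (multiplying out reproduces the displayed K). The nonzero eigenvalues of U V^T coincide with those of the 2 x 2 matrix G = V^T U = [[v1·u1, v1·u2], [v2·u1, v2·u2]] = [[-10, -13], [-9, -10]], and by the Sylvester determinant identity det(I_3 - U V^T) = det(I_2 - V^T U) = det([[11, 13], [9, 11]]) = (11)(11) - (13)(9) = 4. (Direct check: I - K =
[[13, -6, 9],
 [-6, 4, -5],
 [8, -4, 6]]
has determinant 4.) The finite-dimensional Fredholm alternative says: either (I - K) is invertible, or ker(I - K) ≠ {0} and then range(I - K) = ker((I - K)^*)^⊥, with dim ker(I - K) = dim ker((I - K)^*). Since det(I - K) ≠ 0, 1 is not an eigenvalue of K and ker(I - K) = {0}, so we are in the first case: for every y there is a unique x = (I - K)^(-1) y. (Explicitly, by the Woodbury identity, (I - U V^T)^(-1) = I + U (I_2 - G)^(-1) V^T.)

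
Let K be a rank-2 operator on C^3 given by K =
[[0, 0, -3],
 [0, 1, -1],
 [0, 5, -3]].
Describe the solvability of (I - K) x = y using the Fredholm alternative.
(I - K) is invertible (det(I - K) = 5 ≠ 0), so for every y in C^3 the equation (I - K) x = y has a unique solution.

K has rank 2 and factors as K = U V^T = u1 v1^T + u2 v2^T with u1 = (3, 0, -2), v1 = (0, -1, 0), u2 = (-3, -1, -3), v2 = (0, -1, 1) (multiplying out reproduces the displayed K). The nonzero eigenvalues of U V^T coincide with those of the 2 x 2 matrix G = V^T U = [[v1·u1, v1·u2], [v2·u1, v2·u2]] = [[0, 1], [-2, -2]], and by the Sylvester determinant identity det(I_3 - U V^T) = det(I_2 - V^T U) = det([[1, -1], [2, 3]]) = (1)(3) - (-1)(2) = 5. (Direct check: I - K =
[[1, 0, 3],
 [0, 0, 1],
 [0, -5, 4]]
has determinant 5.) The finite-dimensional Fredholm alternative says: either (I - K) is invertible, or ker(I - K) ≠ {0} and then range(I - K) = ker((I - K)^*)^⊥, with dim ker(I - K) = dim ker((I - K)^*). Since det(I - K) ≠ 0, 1 is not an eigenvalue of K and ker(I - K) = {0}, so we are in the first case: for every y there is a unique x = (I - K)^(-1) y. (Explicitly, by the Woodbury identity, (I - U V^T)^(-1) = I + U (I_2 - G)^(-1) V^T.)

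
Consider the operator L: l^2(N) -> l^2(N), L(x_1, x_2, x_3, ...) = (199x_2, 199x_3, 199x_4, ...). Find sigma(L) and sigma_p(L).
sigma(L) = closed disk {z in C : |z| ≤ 199}; sigma_p(L) = open disk {z in C : |z| < 199}

Note L = 199·V where V is the unit left shift (V x)_k = x_{k+1}; so sigma(L) = 199·sigma(V) and ||L|| = 199||V||. ||L x||^2 = 39601sum_{k≥2} |x_k|^2 ≤ 39601||x||^2, with equality on {x : x_1 = 0}, so ||L|| = 199. For any lambda with |lambda| < 199, set r = lambda/199 (|r| < 1); the vector x = (1, r, r^2, ...) is in l^2 and satisfies L x = 199(r, r^2, ...) = lambda x, so lambda is an eigenvalue. On the boundary |lambda| = 199 the geometric series diverges, so no l^2 eigenvector exists, but these lambda lie in the approximate point spectrum. Hence sigma(L) is the closed disk of radius 199 and sigma_p(L) is the open disk.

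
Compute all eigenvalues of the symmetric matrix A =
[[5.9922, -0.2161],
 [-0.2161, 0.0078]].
sigma(A) ≈ {0, 6}

A is real symmetric, so its spectrum consists of real eigenvalues. Expanding the characteristic polynomial of the displayed matrix gives
  det(λ I - A) = p(λ) = λ^2 + (-6)λ + (0).
Solving p(λ) = 0 yields eigenvalues ≈ 0, 6. (A is shown rounded to 4 decimals, so these recover the underlying integer eigenvalues to within that precision.)
Verification: the trace of A = 6 equals the sum of eigenvalues 6, and det(A) ≈ 0.0000 matches the eigenvalue product 0.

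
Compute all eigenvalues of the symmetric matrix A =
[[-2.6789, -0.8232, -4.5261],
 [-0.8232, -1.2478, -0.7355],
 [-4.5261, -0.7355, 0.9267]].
sigma(A) ≈ {-6, -1, 4}

A is real symmetric, so its spectrum consists of real eigenvalues. Expanding the characteristic polynomial of the displayed matrix gives
  det(λ I - A) = p(λ) = λ^3 + (3)λ^2 + (-22)λ + (-24).
Solving p(λ) = 0 yields eigenvalues ≈ -6, -1, 4. (A is shown rounded to 4 decimals, so these recover the underlying integer eigenvalues to within that precision.)
Verification: the trace of A = -3 equals the sum of eigenvalues -3, and det(A) ≈ 24.0000 matches the eigenvalue product 24.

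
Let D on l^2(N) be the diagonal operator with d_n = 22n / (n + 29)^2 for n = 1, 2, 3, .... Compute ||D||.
||D|| = 11/58 (attained at n = 29)

For D diagonal, ||D|| = sup_n |d_n|. Treat f(x) = 22x / (x + 29)^2 for real x > 0. By the quotient rule, f'(x) = 22(29 - x)/(x + 29)^3, which is positive for x < 29 and negative for x > 29. So f has a unique maximum at x = 29, and since 29 is a positive integer, the supremum over n ≥ 1 is attained at n = 29: d_29 = 22·29/(29 + 29)^2 = 22·29/3364 = 11/58. Hence ||D|| = 11/58.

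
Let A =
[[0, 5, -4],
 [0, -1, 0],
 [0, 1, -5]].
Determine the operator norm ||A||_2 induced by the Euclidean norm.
||A||_2 = sqrt((68 + sqrt(2696))/2) ≈ 7.7435 (= sqrt(largest eigenvalue of A^T A))

||A||_2 = sigma_max(A) = sqrt(lambda_max(A^T A)). Form the symmetric matrix M = A^T A =
[[0, 0, 0],
 [0, 27, -25],
 [0, -25, 41]].
Its characteristic polynomial (trace, sum of principal 2x2 minors, determinant of M give the coefficients) is
  p(λ) = det(λ I - M) = λ^3 - 68λ^2 + 482λ.
The constant term is 0, so λ = 0 is a root. Dividing out λ leaves p(λ) = λ(λ^2 - 68λ + 482). For λ^2 - 68λ + 482 the discriminant is 2696. It is nonnegative but not a perfect square, so the roots are real and irrational: λ = (68 ± sqrt(2696))/2 ≈ 59.9615, 8.0385.
So the eigenvalues of A^T A are ≈ 0, 8.0385, 59.9615 (all ≥ 0, as they must be for A^T A). The largest is λ_max = (68 + sqrt(2696))/2 ≈ 59.9615, hence ||A||_2 = sqrt(λ_max) = sqrt((68 + sqrt(2696))/2) ≈ 7.7435.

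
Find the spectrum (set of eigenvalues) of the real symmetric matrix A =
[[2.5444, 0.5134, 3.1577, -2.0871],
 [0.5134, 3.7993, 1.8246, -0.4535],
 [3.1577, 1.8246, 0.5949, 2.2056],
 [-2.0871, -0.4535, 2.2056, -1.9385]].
sigma(A) ≈ {-5, 1, 3, 6}

A is real symmetric, so its spectrum consists of real eigenvalues. Expanding the characteristic polynomial of the displayed matrix gives
  det(λ I - A) = p(λ) = λ^4 + (-5)λ^3 + (-23)λ^2 + (117.002)λ + (-90.0043).
Solving p(λ) = 0 yields eigenvalues ≈ -5, 1, 3, 6. (A is shown rounded to 4 decimals, so these recover the underlying integer eigenvalues to within that precision.)
Verification: the trace of A = 5 equals the sum of eigenvalues 5, and det(A) ≈ -90.0043 matches the eigenvalue product -90.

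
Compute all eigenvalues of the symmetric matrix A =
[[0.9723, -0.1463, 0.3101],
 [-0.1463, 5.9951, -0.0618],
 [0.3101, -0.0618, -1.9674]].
sigma(A) ≈ {-2, 1, 6}

A is real symmetric, so its spectrum consists of real eigenvalues. Expanding the characteristic polynomial of the displayed matrix gives
  det(λ I - A) = p(λ) = λ^3 + (-5)λ^2 + (-8)λ + (12).
Solving p(λ) = 0 yields eigenvalues ≈ -2, 1, 6. (A is shown rounded to 4 decimals, so these recover the underlying integer eigenvalues to within that precision.)
Verification: the trace of A = 5 equals the sum of eigenvalues 5, and det(A) ≈ -12.0005 matches the eigenvalue product -12.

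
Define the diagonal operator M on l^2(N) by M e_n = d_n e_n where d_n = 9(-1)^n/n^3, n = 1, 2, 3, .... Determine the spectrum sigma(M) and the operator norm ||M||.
sigma(M) = {9(-1)^n/n^3 : n ≥ 1} ∪ {0}; ||M|| = 9

A bounded diagonal operator on l^2 with diagonal entries d_n has spectrum equal to the closure of {d_n : n ≥ 1}: every d_n is an eigenvalue (with eigenvector e_n), so {d_n} ⊂ sigma(M); the spectrum is closed, so its closure is too; and for lambda not in the closure, (M - lambda I) has bounded inverse (the diagonal entries 1/(d_n - lambda) are bounded). For our sequence d_n = 9(-1)^n/n^3, n = 1, 2, 3, ...:
  - {d_n} = {9(-1)^n/n^3 : n ≥ 1}; the only limit point is 0
  - closure = {9(-1)^n/n^3 : n ≥ 1} ∪ {0}
For the norm: a diagonal operator has ||M|| = sup_n |d_n|. Here |d_n| = 9/n^3 is decreasing, so sup_n |d_n| = |d_1| = 9. So ||M|| = 9.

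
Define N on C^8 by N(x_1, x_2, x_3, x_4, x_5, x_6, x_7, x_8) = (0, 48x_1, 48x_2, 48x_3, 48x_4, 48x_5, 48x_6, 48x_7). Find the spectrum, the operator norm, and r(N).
sigma(N) = {0}; ||N|| = 48; r(N) = 0. (N is nilpotent with N^8 = 0.)

On C^8, N is a strictly lower-triangular matrix with 48 on the subdiagonal and zeros elsewhere, so its characteristic polynomial is lambda^8 and every eigenvalue is 0: sigma(N) = {0}. For the operator norm, N e_i = 48e_{i+1} for i = 1, ..., 7 and N e_8 = 0, so the singular values of N are 48 (with multiplicity 7) and 0; hence ||N|| = 48. The spectral radius r(N) = max|lambda| = 0. Note ||N|| > r(N) — characteristic of non-normal nilpotent operators. Indeed N^8 = 0.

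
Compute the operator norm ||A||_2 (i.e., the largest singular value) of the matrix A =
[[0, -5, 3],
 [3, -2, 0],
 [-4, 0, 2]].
||A||_2 ≈ 6.1728 (= sqrt(largest eigenvalue of A^T A))

||A||_2 = sigma_max(A) = sqrt(lambda_max(A^T A)). Form the symmetric matrix M = A^T A =
[[25, -6, -8],
 [-6, 29, -15],
 [-8, -15, 13]].
Its characteristic polynomial (trace, sum of principal 2x2 minors, determinant of M give the coefficients) is
  p(λ) = det(λ I - M) = λ^3 - 67λ^2 + 1102λ - 36.
No integer candidate from the rational root theorem (±divisors of 36) is a root, so the roots are irrational. The cubic discriminant is Δ = 102866292 > 0, so there are three distinct real roots. p(0) = -36 and p(1) = 1000 have opposite signs, so a root lies in (0, 1); Newton's method refines it to λ ≈ 0.0327. p(28) = 244 and p(29) = -36 have opposite signs, so a root lies in (28, 29); Newton's method refines it to λ ≈ 28.8635. p(38) = -36 and p(39) = 354 have opposite signs, so a root lies in (38, 39); Newton's method refines it to λ ≈ 38.1038. Check (Vieta): the three roots sum to 67, matching tr M = 67.
So the eigenvalues of A^T A are ≈ 0.0327, 28.8635, 38.1038 (all ≥ 0, as they must be for A^T A). The largest is λ_max ≈ 38.1038, hence ||A||_2 = sqrt(λ_max) ≈ 6.1728.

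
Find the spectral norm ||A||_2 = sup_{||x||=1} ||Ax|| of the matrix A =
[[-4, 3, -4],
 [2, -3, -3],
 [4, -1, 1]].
||A||_2 ≈ 7.5672 (= sqrt(largest eigenvalue of A^T A))

||A||_2 = sigma_max(A) = sqrt(lambda_max(A^T A)). Form the symmetric matrix M = A^T A =
[[36, -22, 14],
 [-22, 19, -4],
 [14, -4, 26]].
Its characteristic polynomial (trace, sum of principal 2x2 minors, determinant of M give the coefficients) is
  p(λ) = det(λ I - M) = λ^3 - 81λ^2 + 1418λ - 3364.
No integer candidate from the rational root theorem (±divisors of 3364) is a root, so the roots are irrational. The cubic discriminant is Δ = 1285799764 > 0, so there are three distinct real roots. p(2) = -844 and p(3) = 188 have opposite signs, so a root lies in (2, 3); Newton's method refines it to λ ≈ 2.8068. p(20) = 596 and p(21) = -46 have opposite signs, so a root lies in (20, 21); Newton's method refines it to λ ≈ 20.9303. p(57) = -514 and p(58) = 1508 have opposite signs, so a root lies in (57, 58); Newton's method refines it to λ ≈ 57.263. Check (Vieta): the three roots sum to 81, matching tr M = 81.
So the eigenvalues of A^T A are ≈ 2.8068, 20.9303, 57.263 (all ≥ 0, as they must be for A^T A). The largest is λ_max ≈ 57.263, hence ||A||_2 = sqrt(λ_max) ≈ 7.5672.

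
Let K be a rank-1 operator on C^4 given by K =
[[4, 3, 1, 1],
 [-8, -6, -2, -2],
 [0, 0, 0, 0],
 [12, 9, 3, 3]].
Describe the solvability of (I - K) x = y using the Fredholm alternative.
(I - K) is singular (det(I - K) = 0, i.e. 1 ∈ sigma(K)). (I - K) x = y is solvable iff y ⊥ ker((I - K)^*) = span{(4, 3, 1, 1)}, i.e. iff 4y_1 + 3y_2 + y_3 + y_4 = 0. When solvable, the solutions are x = y + c·(1, -2, 0, 3), c arbitrary (ker(I - K) = span{(1, -2, 0, 3)}, dimension 1).

K has rank 1, so it is an outer product K = u v^T: every row of K is a multiple of one row vector. Reading off the entries, u = (1, -2, 0, 3) and v = (4, 3, 1, 1) (row i of K equals u_i·v^T). A rank-one matrix u v^T satisfies K u = u (v·u) and kills the (3)-dimensional subspace v^⊥, so its characteristic polynomial is lambda^3 (lambda - v·u) with v·u = tr K = 1. Hence the eigenvalues of I - K are 1 (multiplicity 3) and 1 - (1) = 0, so det(I - K) = 0. (Direct check: I - K =
[[-3, -3, -1, -1],
 [8, 7, 2, 2],
 [0, 0, 1, 0],
 [-12, -9, -3, -2]]
has determinant 0.) So 1 is an eigenvalue of K and (I - K) is not invertible. The finite-dimensional Fredholm alternative says: either (I - K) is invertible, or ker(I - K) ≠ {0} and then range(I - K) = ker((I - K)^*)^⊥, with dim ker(I - K) = dim ker((I - K)^*). We are in the second case, so we need both kernels. Kernel of I - K: (I - K) u = u - u (v·u) = u - u = 0, so ker(I - K) = span{u} = span{(1, -2, 0, 3)} (it is exactly 1-dimensional because rank(I - K) = 3). Kernel of the adjoint: K is real, so (I - K)^* = I - K^T = I - v u^T, and (I - v u^T) v = v - v (u·v) = 0; hence ker((I - K)^*) = span{v} = span{(4, 3, 1, 1)}. Therefore (I - K) x = y is solvable iff <y, v> = 0, i.e. iff 4y_1 + 3y_2 + y_3 + y_4 = 0. When this holds, K y = u (v·y) = 0, so (I - K) y = y and x = y is a particular solution; the full solution set is the line x = y + c·u = y + c·(1, -2, 0, 3), c ∈ C.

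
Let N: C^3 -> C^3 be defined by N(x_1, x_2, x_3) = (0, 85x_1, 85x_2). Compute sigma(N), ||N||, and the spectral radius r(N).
sigma(N) = {0}; ||N|| = 85; r(N) = 0. (N is nilpotent with N^3 = 0.)

On C^3, N is a strictly lower-triangular matrix with 85 on the subdiagonal and zeros elsewhere, so its characteristic polynomial is lambda^3 and every eigenvalue is 0: sigma(N) = {0}. For the operator norm, N e_i = 85e_{i+1} for i = 1, ..., 2 and N e_3 = 0, so the singular values of N are 85 (with multiplicity 2) and 0; hence ||N|| = 85. The spectral radius r(N) = max|lambda| = 0. Note ||N|| > r(N) — characteristic of non-normal nilpotent operators. Indeed N^3 = 0.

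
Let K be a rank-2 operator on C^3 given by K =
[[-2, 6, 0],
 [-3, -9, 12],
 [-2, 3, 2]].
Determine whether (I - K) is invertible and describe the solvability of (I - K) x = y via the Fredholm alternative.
(I - K) is invertible (det(I - K) = -12 ≠ 0), so for every y in C^3 the equation (I - K) x = y has a unique solution.

K has rank 2 and factors as K = U V^T = u1 v1^T + u2 v2^T with u1 = (2, 3, 2), v1 = (-1, 0, 2), u2 = (-2, 3, -1), v2 = (0, -3, 2) (multiplying out reproduces the displayed K). The nonzero eigenvalues of U V^T coincide with those of the 2 x 2 matrix G = V^T U = [[v1·u1, v1·u2], [v2·u1, v2·u2]] = [[2, 0], [-5, -11]], and by the Sylvester determinant identity det(I_3 - U V^T) = det(I_2 - V^T U) = det([[-1, 0], [5, 12]]) = (-1)(12) - (0)(5) = -12. (Direct check: I - K =
[[3, -6, 0],
 [3, 10, -12],
 [2, -3, -1]]
has determinant -12.) The finite-dimensional Fredholm alternative says: either (I - K) is invertible, or ker(I - K) ≠ {0} and then range(I - K) = ker((I - K)^*)^⊥, with dim ker(I - K) = dim ker((I - K)^*). Since det(I - K) ≠ 0, 1 is not an eigenvalue of K and ker(I - K) = {0}, so we are in the first case: for every y there is a unique x = (I - K)^(-1) y. (Explicitly, by the Woodbury identity, (I - U V^T)^(-1) = I + U (I_2 - G)^(-1) V^T.)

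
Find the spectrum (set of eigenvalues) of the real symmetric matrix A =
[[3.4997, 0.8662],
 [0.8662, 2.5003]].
sigma(A) ≈ {2, 4}

A is real symmetric, so its spectrum consists of real eigenvalues. Expanding the characteristic polynomial of the displayed matrix gives
  det(λ I - A) = p(λ) = λ^2 + (-6)λ + (8).
Solving p(λ) = 0 yields eigenvalues ≈ 2, 4. (A is shown rounded to 4 decimals, so these recover the underlying integer eigenvalues to within that precision.)
Verification: the trace of A = 6 equals the sum of eigenvalues 6, and det(A) ≈ 8.0000 matches the eigenvalue product 8.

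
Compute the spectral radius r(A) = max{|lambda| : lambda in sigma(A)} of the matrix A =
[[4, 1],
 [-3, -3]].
r(A) = (1 + sqrt(37))/2 ≈ 3.5414

The eigenvalues of A are the roots of its characteristic polynomial. With M = A (coefficients from the trace and determinant):
  p(λ) = det(λ I - M) = λ^2 - λ - 9.
For λ^2 - λ - 9 the discriminant is 37. It is nonnegative but not a perfect square, so the roots are real and irrational: λ = (1 ± sqrt(37))/2 ≈ 3.5414, -2.5414.
Thus the eigenvalues (to 4 decimals) are 3.5414 (modulus 3.5414); -2.5414 (modulus 2.5414). The spectral radius is the largest modulus: r(A) = (1 + sqrt(37))/2 ≈ 3.5414. (Cross-check: r(A) ≤ ||A||_2 ≈ 5.7016; equality holds whenever A is normal, though it can also hold for some non-normal A.)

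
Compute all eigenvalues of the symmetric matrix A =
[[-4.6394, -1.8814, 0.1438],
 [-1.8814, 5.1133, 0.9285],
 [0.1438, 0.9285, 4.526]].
sigma(A) ≈ {-5, 4, 6}

A is real symmetric, so its spectrum consists of real eigenvalues. Expanding the characteristic polynomial of the displayed matrix gives
  det(λ I - A) = p(λ) = λ^3 + (-5)λ^2 + (-26)λ + (119.9977).
Solving p(λ) = 0 yields eigenvalues ≈ -5, 4, 6. (A is shown rounded to 4 decimals, so these recover the underlying integer eigenvalues to within that precision.)
Verification: the trace of A = 5 equals the sum of eigenvalues 5, and det(A) ≈ -119.9977 matches the eigenvalue product -120.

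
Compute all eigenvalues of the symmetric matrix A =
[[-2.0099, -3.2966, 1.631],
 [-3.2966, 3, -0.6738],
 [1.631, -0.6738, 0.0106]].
sigma(A) ≈ {-4, 0, 5}

A is real symmetric, so its spectrum consists of real eigenvalues. Expanding the characteristic polynomial of the displayed matrix gives
  det(λ I - A) = p(λ) = λ^3 + (-1)λ^2 + (-20)λ + (0).
Solving p(λ) = 0 yields eigenvalues ≈ -4, 0, 5. (A is shown rounded to 4 decimals, so these recover the underlying integer eigenvalues to within that precision.)
Verification: the trace of A = 1 equals the sum of eigenvalues 1, and det(A) ≈ 0.0005 matches the eigenvalue product 0.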